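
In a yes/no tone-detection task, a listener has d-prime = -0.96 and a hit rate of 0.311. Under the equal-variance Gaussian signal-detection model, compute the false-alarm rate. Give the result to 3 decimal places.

false-alarm rate = 0.680

z(hit rate) = z(0.311) = -0.4930
z(FA) = z(H) − d' = -0.4930 − (-0.96) = 0.4670
false-alarm rate = Φ(0.4670) = 0.6798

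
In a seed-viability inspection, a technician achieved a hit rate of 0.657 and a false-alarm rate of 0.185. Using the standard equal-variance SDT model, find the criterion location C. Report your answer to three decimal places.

Φ⁻¹(H) = Φ⁻¹(0.657) = 0.4043
Φ⁻¹(FA) = Φ⁻¹(0.185) = -0.8965
c = −½·[z(H) + z(FA)] = −0.5 × (0.4043 + (-0.8965)) = 0.2461
c > 0: the technician has a conservative response bias.

C = 0.246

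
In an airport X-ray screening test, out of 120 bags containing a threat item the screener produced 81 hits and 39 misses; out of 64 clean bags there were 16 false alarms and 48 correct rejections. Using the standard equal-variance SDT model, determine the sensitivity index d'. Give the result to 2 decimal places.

d' = 1.13

H = 81/120 = 0.6750
FA = 16/64 = 0.2500
z(H) = 0.454
z(FA) = -0.674
d' = z(H) − z(FA) = 0.454 − (-0.674) = 1.128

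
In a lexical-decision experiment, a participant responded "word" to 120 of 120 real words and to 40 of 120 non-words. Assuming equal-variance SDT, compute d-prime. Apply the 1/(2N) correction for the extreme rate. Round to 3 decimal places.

The hit rate is 120/120 = 1, so apply the 1/(2N) correction: H → 1 − 1/(2·120) = 0.99583.
z(H) = z(0.99583) = 2.6380
z(FA) = z(0.33333) = -0.4307
d' = 2.6380 − (-0.4307) = 3.0687

d-prime = 3.069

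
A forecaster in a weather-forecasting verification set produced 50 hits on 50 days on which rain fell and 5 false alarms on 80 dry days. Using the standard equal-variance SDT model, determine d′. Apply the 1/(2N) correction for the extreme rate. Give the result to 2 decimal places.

d′ = 3.86

The hit rate is 50/50 = 1, so apply the 1/(2N) correction: H → 1 − 1/(2·50) = 0.99000.
z(H) = z(0.99000) = 2.326
z(FA) = z(0.06250) = -1.534
d' = 2.326 − (-1.534) = 3.860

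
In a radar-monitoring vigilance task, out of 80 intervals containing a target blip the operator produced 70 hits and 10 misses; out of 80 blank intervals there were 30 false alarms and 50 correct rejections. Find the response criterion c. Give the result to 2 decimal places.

c = -0.42

H = 70/80 = 0.8750
FA = 30/80 = 0.3750
z(0.8750) = 1.1503, z(0.3750) = -0.3186
c = −½·[z(H) + z(FA)] = −0.5 × (1.1503 + (-0.3186)) = -0.41585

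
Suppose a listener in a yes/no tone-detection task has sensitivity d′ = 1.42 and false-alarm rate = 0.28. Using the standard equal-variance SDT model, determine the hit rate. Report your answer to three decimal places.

hit rate = 0.799

z(false-alarm rate) = z(0.28) = -0.5828
z(H) = z(FA) + d' = -0.5828 + 1.42 = 0.8372
hit rate = Φ(0.8372) = 0.7988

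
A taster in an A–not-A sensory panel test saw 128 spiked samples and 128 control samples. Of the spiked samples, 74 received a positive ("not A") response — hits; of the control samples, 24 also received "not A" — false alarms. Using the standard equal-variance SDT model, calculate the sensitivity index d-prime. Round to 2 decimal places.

H = 74/128 = 0.5781
FA = 24/128 = 0.1875
z(H) = 0.197
z(FA) = -0.887
d' = z(H) − z(FA) = 0.197 − (-0.887) = 1.084

d-prime = 1.08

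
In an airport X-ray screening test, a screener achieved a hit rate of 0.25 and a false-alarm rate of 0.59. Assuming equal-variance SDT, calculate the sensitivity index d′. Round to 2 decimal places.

d′ = -0.90

Φ⁻¹(0.25) = -0.674, Φ⁻¹(0.59) = 0.228
d' = z(H) − z(FA) = -0.674 − 0.228 = -0.902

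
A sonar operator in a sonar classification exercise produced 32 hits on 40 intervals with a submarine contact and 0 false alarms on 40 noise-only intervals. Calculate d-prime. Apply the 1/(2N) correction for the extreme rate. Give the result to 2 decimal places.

d-prime = 3.08

The false-alarm rate is 0/40 = 0, so apply the 1/(2N) correction: FA → 1/(2·40) = 0.01250.
z(H) = z(0.80000) = 0.842
z(FA) = z(0.01250) = -2.241
d' = 0.842 − (-2.241) = 3.083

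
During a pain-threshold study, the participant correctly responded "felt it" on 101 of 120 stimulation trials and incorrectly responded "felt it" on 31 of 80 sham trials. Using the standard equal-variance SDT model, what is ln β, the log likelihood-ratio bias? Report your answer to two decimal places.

ln β = -0.46

H = 101/120 = 0.8417
FA = 31/80 = 0.3875
Φ⁻¹(0.8417) = 1.001, Φ⁻¹(0.3875) = -0.286
ln β = −½·[z(H)² − z(FA)²] = −0.5 × (1.002 − 0.082) = -0.460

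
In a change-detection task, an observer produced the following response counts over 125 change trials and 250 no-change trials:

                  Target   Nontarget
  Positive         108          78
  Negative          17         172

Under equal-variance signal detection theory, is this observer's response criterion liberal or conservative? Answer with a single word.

z(H) = 1.098, z(FA) = -0.490
c = −½·(z(H) + z(FA)) = -0.304
c < 0 → liberal criterion (biased toward responding “yes”).

liberal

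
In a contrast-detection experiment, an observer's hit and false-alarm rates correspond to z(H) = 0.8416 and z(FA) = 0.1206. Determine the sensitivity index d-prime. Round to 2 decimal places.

d' = z(H) − z(FA) = 0.8416 − 0.1206 = 0.7210

d-prime = 0.72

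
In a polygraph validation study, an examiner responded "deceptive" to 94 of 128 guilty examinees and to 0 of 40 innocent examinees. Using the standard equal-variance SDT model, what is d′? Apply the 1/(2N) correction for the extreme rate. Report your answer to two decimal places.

d′ = 2.87

The false-alarm rate is 0/40 = 0, so apply the 1/(2N) correction: FA → 1/(2·40) = 0.01250.
z(H) = z(0.73438) = 0.626
z(FA) = z(0.01250) = -2.241
d' = 0.626 − (-2.241) = 2.867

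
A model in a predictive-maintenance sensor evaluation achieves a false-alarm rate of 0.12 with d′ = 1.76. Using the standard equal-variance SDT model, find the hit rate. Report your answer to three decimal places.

z(false-alarm rate) = z(0.12) = -1.1750
z(H) = z(FA) + d' = -1.1750 + 1.76 = 0.5850
hit rate = Φ(0.5850) = 0.7207

hit rate = 0.721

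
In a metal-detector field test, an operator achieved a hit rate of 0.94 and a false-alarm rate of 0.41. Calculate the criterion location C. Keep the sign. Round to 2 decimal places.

z(H) = z(0.94) = 1.5548
z(FA) = z(0.41) = -0.2275
c = −½·[z(H) + z(FA)] = −0.5 × (1.5548 + (-0.2275)) = -0.66365
c < 0: the operator has a liberal response bias.

C = -0.66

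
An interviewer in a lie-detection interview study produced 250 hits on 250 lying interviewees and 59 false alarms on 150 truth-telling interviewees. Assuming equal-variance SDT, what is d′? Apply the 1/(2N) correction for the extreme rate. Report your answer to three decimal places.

d′ = 3.149

The hit rate is 250/250 = 1, so apply the 1/(2N) correction: H → 1 − 1/(2·250) = 0.99800.
z(H) = z(0.99800) = 2.8782
z(FA) = z(0.39333) = -0.2707
d' = 2.8782 − (-0.2707) = 3.1489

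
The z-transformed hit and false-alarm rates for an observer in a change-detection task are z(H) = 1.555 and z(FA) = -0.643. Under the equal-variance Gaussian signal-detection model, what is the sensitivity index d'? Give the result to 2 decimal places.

d' = 2.20

d' = z(H) − z(FA) = 1.555 − (-0.643) = 2.198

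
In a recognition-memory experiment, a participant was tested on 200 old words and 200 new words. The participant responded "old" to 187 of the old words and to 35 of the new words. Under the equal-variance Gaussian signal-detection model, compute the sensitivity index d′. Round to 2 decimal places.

H = 187/200 = 0.9350
FA = 35/200 = 0.1750
Φ⁻¹(0.9350) = 1.5141, Φ⁻¹(0.1750) = -0.9346
d' = z(H) − z(FA) = 1.5141 − (-0.9346) = 2.4487

d′ = 2.45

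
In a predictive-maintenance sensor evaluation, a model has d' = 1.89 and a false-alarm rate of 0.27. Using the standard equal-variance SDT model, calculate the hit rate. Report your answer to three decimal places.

z(false-alarm rate) = z(0.27) = -0.6128
z(H) = z(FA) + d' = -0.6128 + 1.89 = 1.2772
hit rate = Φ(1.2772) = 0.8992

hit rate = 0.899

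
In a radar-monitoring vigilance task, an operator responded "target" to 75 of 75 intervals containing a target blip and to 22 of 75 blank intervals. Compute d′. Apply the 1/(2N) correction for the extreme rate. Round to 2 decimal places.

The hit rate is 75/75 = 1, so apply the 1/(2N) correction: H → 1 − 1/(2·75) = 0.99333.
z(H) = z(0.99333) = 2.475
z(FA) = z(0.29333) = -0.544
d' = 2.475 − (-0.544) = 3.019

d′ = 3.02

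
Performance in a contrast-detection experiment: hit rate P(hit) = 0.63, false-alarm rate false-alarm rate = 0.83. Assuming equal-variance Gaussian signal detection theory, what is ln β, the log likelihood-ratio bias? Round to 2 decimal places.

ln β = 0.40

z(H) = 0.332
z(FA) = 0.954
ln β = −½·[z(H)² − z(FA)²] = −0.5 × (0.110 − 0.910) = 0.400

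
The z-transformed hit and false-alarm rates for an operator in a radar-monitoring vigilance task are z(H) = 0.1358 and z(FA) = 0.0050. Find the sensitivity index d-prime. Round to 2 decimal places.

d-prime = 0.13

d' = z(H) − z(FA) = 0.1358 − 0.0050 = 0.1308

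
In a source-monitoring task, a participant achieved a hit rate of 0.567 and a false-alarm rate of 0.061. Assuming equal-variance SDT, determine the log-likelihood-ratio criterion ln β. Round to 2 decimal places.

ln β = 1.18

Φ⁻¹(H) = 0.169
Φ⁻¹(FA) = -1.546
ln β = −½·[z(H)² − z(FA)²] = −0.5 × (0.029 − 2.390) = 1.1805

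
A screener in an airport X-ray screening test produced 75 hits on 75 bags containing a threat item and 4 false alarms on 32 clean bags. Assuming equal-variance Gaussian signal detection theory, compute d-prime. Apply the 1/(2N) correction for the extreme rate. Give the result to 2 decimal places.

d-prime = 3.63

The hit rate is 75/75 = 1, so apply the 1/(2N) correction: H → 1 − 1/(2·75) = 0.99333.
z(H) = z(0.99333) = 2.475
z(FA) = z(0.12500) = -1.150
d' = 2.475 − (-1.150) = 3.625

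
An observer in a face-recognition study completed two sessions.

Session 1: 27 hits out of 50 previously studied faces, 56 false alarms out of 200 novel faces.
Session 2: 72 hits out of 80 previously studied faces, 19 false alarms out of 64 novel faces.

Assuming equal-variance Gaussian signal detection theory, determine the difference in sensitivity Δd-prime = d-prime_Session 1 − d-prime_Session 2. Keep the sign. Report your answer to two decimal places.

Session 1: z(0.5400) = 0.100, z(0.2800) = -0.583, d' = 0.683
Session 2: z(0.9000) = 1.282, z(0.2969) = -0.533, d' = 1.815
Δd' = d'_Session 1 − d'_Session 2 = 0.683 − 1.815 = -1.132
Session 2 has the higher sensitivity.

Δd-prime = -1.13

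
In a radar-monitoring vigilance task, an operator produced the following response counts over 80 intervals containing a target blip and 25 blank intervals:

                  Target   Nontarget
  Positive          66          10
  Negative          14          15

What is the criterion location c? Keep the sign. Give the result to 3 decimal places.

H = 66/80 = 0.8250
FA = 10/25 = 0.4000
z(H) = 0.9346
z(FA) = -0.2533
c = −½·[z(H) + z(FA)] = −0.5 × (0.9346 + (-0.2533)) = -0.34065
c < 0: the operator has a liberal response bias.

c = -0.341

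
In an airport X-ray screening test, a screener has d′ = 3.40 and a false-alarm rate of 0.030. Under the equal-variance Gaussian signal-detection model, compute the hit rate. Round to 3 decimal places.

hit rate = 0.936

z(false-alarm rate) = z(0.030) = -1.8808
z(H) = z(FA) + d' = -1.8808 + 3.40 = 1.5192
hit rate = Φ(1.5192) = 0.9356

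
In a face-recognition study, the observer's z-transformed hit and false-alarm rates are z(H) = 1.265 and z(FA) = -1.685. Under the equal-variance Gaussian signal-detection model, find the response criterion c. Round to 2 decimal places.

c = −½·[z(H) + z(FA)] = −½·(1.265 + (-1.685)) = 0.210
c > 0: the observer has a conservative response bias.

c = 0.21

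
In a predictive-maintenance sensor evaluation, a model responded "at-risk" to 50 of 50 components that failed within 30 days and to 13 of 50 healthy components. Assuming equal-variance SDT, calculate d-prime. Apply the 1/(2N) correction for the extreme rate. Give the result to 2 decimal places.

The hit rate is 50/50 = 1, so apply the 1/(2N) correction: H → 1 − 1/(2·50) = 0.99000.
z(H) = z(0.99000) = 2.326
z(FA) = z(0.26000) = -0.643
d' = 2.326 − (-0.643) = 2.969

d-prime = 2.97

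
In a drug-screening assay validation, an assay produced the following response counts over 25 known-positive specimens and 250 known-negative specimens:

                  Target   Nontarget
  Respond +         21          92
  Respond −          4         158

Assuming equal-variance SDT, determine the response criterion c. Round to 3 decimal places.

c = -0.329

H = 21/25 = 0.8400
FA = 92/250 = 0.3680
z(H) = 0.9945
z(FA) = -0.3372
c = −½·[z(H) + z(FA)] = −0.5 × (0.9945 + (-0.3372)) = -0.32865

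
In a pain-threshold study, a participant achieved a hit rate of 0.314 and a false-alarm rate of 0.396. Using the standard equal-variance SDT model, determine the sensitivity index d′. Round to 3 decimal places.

d′ = -0.221

Φ⁻¹(H) = -0.4845
Φ⁻¹(FA) = -0.2637
d' = z(H) − z(FA) = -0.4845 − (-0.2637) = -0.2208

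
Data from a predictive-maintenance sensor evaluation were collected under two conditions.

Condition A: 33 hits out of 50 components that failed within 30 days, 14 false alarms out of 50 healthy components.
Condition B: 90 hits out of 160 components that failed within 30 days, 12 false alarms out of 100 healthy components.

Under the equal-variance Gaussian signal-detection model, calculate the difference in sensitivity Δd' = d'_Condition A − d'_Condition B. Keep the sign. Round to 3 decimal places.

Condition A: z(0.6600) = 0.4125, z(0.2800) = -0.5828, d' = 0.9953
Condition B: z(0.5625) = 0.1573, z(0.1200) = -1.1750, d' = 1.3323
Δd' = d'_Condition A − d'_Condition B = 0.9953 − 1.3323 = -0.3370
Condition B has the higher sensitivity.

Δd' = -0.337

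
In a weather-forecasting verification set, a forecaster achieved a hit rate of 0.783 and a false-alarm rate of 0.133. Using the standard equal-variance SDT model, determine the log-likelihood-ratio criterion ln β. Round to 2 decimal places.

ln β = 0.31

z(H) = 0.782
z(FA) = -1.112
ln β = −½·[z(H)² − z(FA)²] = −0.5 × (0.612 − 1.237) = 0.3125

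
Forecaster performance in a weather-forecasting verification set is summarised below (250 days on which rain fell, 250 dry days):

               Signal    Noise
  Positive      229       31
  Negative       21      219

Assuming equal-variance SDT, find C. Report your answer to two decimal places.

H = 229/250 = 0.9160
FA = 31/250 = 0.1240
z(H) = z(0.9160) = 1.379
z(FA) = z(0.1240) = -1.155
c = −½·[z(H) + z(FA)] = −0.5 × (1.379 + (-1.155)) = -0.112
c < 0: the forecaster has a liberal response bias.

C = -0.11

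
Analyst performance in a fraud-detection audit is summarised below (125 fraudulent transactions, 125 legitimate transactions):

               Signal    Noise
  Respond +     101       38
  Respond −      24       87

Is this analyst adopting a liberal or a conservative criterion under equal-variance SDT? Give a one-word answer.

z(H) = 0.871, z(FA) = -0.513
c = −½·(z(H) + z(FA)) = -0.179
c < 0 → liberal criterion (biased toward responding “yes”).

liberal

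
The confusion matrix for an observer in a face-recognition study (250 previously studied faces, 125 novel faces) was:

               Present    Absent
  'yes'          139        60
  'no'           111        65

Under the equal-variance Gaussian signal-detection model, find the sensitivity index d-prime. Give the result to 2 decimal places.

H = 139/250 = 0.5560
FA = 60/125 = 0.4800
z(0.5560) = 0.1408, z(0.4800) = -0.0502
d' = z(H) − z(FA) = 0.1408 − (-0.0502) = 0.1910

d-prime = 0.19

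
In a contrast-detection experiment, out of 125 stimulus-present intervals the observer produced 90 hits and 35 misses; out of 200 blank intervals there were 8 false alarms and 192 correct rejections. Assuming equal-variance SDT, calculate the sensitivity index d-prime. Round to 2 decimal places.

H = 90/125 = 0.7200
FA = 8/200 = 0.0400
z(H) = z(0.7200) = 0.5828
z(FA) = z(0.0400) = -1.7507
d' = z(H) − z(FA) = 0.5828 − (-1.7507) = 2.3335

d-prime = 2.33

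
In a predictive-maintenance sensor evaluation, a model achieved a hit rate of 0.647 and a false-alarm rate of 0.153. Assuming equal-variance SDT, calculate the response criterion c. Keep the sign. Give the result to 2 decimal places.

Φ⁻¹(0.647) = 0.3772, Φ⁻¹(0.153) = -1.0237
c = −½·[z(H) + z(FA)] = −0.5 × (0.3772 + (-1.0237)) = 0.32325

c = 0.32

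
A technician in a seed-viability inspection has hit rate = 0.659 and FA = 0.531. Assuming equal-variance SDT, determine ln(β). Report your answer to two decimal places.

ln β = -0.08

Φ⁻¹(H) = Φ⁻¹(0.659) = 0.410
Φ⁻¹(FA) = Φ⁻¹(0.531) = 0.078
ln β = −½·[z(H)² − z(FA)²] = −0.5 × (0.168 − 0.006) = -0.081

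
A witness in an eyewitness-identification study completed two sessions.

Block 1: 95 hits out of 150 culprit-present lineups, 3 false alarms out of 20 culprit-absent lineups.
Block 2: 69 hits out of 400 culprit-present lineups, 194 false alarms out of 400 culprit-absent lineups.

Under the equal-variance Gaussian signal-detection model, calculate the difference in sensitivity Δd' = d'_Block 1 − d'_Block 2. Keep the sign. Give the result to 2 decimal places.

Δd' = 2.28

Block 1: z(0.6333) = 0.341, z(0.1500) = -1.036, d' = 1.377
Block 2: z(0.1725) = -0.944, z(0.4850) = -0.038, d' = -0.906
Δd' = d'_Block 1 − d'_Block 2 = 1.377 − (-0.906) = 2.283
Block 1 has the higher sensitivity.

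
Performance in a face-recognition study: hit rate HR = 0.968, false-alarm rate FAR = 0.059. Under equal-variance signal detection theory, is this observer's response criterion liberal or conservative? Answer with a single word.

liberal

z(H) = 1.852, z(FA) = -1.563
c = −½·(z(H) + z(FA)) = -0.1445
c < 0 → liberal criterion (biased toward responding “yes”).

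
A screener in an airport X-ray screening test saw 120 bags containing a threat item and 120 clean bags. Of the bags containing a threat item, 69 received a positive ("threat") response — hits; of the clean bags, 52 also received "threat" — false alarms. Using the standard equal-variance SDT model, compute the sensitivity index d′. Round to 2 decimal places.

H = 69/120 = 0.5750
FA = 52/120 = 0.4333
z(0.5750) = 0.1891, z(0.4333) = -0.1680
d' = z(H) − z(FA) = 0.1891 − (-0.1680) = 0.3571

d′ = 0.36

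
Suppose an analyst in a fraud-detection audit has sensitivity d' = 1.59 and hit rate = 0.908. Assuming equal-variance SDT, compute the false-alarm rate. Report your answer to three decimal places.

false-alarm rate = 0.397

z(hit rate) = z(0.908) = 1.3285
z(FA) = z(H) − d' = 1.3285 − 1.59 = -0.2615
false-alarm rate = Φ(-0.2615) = 0.3969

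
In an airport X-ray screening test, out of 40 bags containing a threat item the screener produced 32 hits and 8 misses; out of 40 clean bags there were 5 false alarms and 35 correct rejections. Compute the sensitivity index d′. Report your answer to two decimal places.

H = 32/40 = 0.8000
FA = 5/40 = 0.1250
Φ⁻¹(H) = 0.842
Φ⁻¹(FA) = -1.150
d' = z(H) − z(FA) = 0.842 − (-1.150) = 1.992

d′ = 1.99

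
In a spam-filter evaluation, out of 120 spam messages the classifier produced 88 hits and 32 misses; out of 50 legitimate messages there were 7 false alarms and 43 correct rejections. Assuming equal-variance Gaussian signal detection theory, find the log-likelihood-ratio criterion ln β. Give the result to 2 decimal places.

ln β = 0.39

H = 88/120 = 0.7333
FA = 7/50 = 0.1400
Φ⁻¹(H) = 0.623
Φ⁻¹(FA) = -1.080
ln β = −½·[z(H)² − z(FA)²] = −0.5 × (0.388 − 1.166) = 0.389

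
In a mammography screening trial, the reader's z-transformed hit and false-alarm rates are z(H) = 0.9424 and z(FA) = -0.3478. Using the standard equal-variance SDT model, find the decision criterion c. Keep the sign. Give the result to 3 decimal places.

c = −½·[z(H) + z(FA)] = −½·(0.9424 + (-0.3478)) = -0.2973

c = -0.297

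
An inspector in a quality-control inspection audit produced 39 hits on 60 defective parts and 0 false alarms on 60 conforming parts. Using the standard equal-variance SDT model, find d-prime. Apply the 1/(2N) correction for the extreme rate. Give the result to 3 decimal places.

The false-alarm rate is 0/60 = 0, so apply the 1/(2N) correction: FA → 1/(2·60) = 0.00833.
z(H) = z(0.65000) = 0.3853
z(FA) = z(0.00833) = -2.3941
d' = 0.3853 − (-2.3941) = 2.7794

d-prime = 2.779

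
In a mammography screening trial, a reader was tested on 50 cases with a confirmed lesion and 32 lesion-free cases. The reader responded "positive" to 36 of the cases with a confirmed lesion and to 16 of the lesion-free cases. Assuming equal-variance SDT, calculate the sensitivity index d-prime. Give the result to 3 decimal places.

d-prime = 0.583

H = 36/50 = 0.7200
FA = 16/32 = 0.5000
z(H) = 0.5828
z(FA) = 0.0000
d' = z(H) − z(FA) = 0.5828 − 0.0000 = 0.5828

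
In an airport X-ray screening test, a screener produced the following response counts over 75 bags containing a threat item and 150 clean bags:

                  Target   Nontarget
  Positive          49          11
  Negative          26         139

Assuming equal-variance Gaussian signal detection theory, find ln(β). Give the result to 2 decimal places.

H = 49/75 = 0.6533
FA = 11/150 = 0.0733
z(H) = z(0.6533) = 0.394
z(FA) = z(0.0733) = -1.452
ln β = −½·[z(H)² − z(FA)²] = −0.5 × (0.155 − 2.108) = 0.9765

ln β = 0.98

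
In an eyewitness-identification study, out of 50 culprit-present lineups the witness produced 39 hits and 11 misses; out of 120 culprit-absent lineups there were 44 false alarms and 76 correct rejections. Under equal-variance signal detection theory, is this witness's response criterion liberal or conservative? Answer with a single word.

liberal

z(H) = 0.772, z(FA) = -0.341
c = −½·(z(H) + z(FA)) = -0.2155
c < 0 → liberal criterion (biased toward responding “yes”).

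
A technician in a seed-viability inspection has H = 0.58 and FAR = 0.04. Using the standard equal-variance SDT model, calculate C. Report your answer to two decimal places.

C = 0.77

Φ⁻¹(H) = Φ⁻¹(0.58) = 0.2019
Φ⁻¹(FA) = Φ⁻¹(0.04) = -1.7507
c = −½·[z(H) + z(FA)] = −0.5 × (0.2019 + (-1.7507)) = 0.7744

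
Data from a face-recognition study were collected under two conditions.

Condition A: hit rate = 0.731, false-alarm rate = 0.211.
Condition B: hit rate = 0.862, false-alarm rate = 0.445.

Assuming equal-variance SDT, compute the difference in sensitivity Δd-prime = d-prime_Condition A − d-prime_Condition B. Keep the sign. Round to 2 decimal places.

Condition A: z(0.731) = 0.616, z(0.211) = -0.803, d' = 1.419
Condition B: z(0.862) = 1.089, z(0.445) = -0.138, d' = 1.227
Δd' = d'_Condition A − d'_Condition B = 1.419 − 1.227 = 0.192
Condition A has the higher sensitivity.

Δd-prime = 0.19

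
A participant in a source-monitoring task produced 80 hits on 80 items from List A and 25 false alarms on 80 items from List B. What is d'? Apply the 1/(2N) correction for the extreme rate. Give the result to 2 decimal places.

The hit rate is 80/80 = 1, so apply the 1/(2N) correction: H → 1 − 1/(2·80) = 0.99375.
z(H) = z(0.99375) = 2.498
z(FA) = z(0.31250) = -0.489
d' = 2.498 − (-0.489) = 2.987

d' = 2.99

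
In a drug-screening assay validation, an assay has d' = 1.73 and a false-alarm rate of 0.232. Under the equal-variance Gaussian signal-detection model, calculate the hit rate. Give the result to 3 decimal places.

z(false-alarm rate) = z(0.232) = -0.7323
z(H) = z(FA) + d' = -0.7323 + 1.73 = 0.9977
hit rate = Φ(0.9977) = 0.8408

hit rate = 0.841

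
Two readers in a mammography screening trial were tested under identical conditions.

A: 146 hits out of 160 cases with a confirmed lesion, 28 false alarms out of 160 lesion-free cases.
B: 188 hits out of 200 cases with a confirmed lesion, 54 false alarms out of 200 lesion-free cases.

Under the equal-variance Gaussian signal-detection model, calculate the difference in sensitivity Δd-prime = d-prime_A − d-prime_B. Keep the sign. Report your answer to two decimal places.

A: z(0.9125) = 1.356, z(0.1750) = -0.935, d' = 2.291
B: z(0.9400) = 1.555, z(0.2700) = -0.613, d' = 2.168
Δd' = d'_A − d'_B = 2.291 − 2.168 = 0.123
A has the higher sensitivity.

Δd-prime = 0.12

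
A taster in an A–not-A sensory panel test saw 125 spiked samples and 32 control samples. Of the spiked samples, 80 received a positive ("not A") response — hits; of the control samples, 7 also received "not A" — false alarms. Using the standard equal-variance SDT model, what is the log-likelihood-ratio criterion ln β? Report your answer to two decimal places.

H = 80/125 = 0.6400
FA = 7/32 = 0.2188
z(H) = z(0.6400) = 0.358
z(FA) = z(0.2188) = -0.776
ln β = −½·[z(H)² − z(FA)²] = −0.5 × (0.128 − 0.602) = 0.237

ln β = 0.24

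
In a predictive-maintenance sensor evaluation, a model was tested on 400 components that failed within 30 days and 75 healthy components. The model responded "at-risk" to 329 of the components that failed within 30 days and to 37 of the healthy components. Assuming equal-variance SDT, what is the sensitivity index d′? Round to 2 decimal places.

d′ = 0.94

H = 329/400 = 0.8225
FA = 37/75 = 0.4933
z(H) = z(0.8225) = 0.9249
z(FA) = z(0.4933) = -0.0168
d' = z(H) − z(FA) = 0.9249 − (-0.0168) = 0.9417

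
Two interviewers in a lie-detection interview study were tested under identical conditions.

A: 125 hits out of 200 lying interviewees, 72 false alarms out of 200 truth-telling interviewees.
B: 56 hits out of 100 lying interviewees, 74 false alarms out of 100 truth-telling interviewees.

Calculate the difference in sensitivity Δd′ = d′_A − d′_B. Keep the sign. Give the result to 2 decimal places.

A: z(0.6250) = 0.319, z(0.3600) = -0.358, d' = 0.677
B: z(0.5600) = 0.151, z(0.7400) = 0.643, d' = -0.492
Δd' = d'_A − d'_B = 0.677 − (-0.492) = 1.169
A has the higher sensitivity.

Δd′ = 1.17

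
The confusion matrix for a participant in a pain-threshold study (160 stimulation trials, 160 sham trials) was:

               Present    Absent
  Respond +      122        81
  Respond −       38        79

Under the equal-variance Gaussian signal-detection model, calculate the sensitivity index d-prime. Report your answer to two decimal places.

d-prime = 0.70

H = 122/160 = 0.7625
FA = 81/160 = 0.5062
z(H) = z(0.7625) = 0.714
z(FA) = z(0.5062) = 0.016
d' = z(H) − z(FA) = 0.714 − 0.016 = 0.698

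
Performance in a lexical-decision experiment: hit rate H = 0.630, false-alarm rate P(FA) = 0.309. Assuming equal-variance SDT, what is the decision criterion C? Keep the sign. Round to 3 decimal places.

z(0.630) = 0.3319, z(0.309) = -0.4987
c = −½·[z(H) + z(FA)] = −0.5 × (0.3319 + (-0.4987)) = 0.0834
c > 0: the participant has a conservative response bias.

C = 0.083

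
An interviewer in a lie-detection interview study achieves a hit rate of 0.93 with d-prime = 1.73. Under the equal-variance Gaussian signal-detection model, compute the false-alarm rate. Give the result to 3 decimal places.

z(hit rate) = z(0.93) = 1.4758
z(FA) = z(H) − d' = 1.4758 − 1.73 = -0.2542
false-alarm rate = Φ(-0.2542) = 0.3997

false-alarm rate = 0.400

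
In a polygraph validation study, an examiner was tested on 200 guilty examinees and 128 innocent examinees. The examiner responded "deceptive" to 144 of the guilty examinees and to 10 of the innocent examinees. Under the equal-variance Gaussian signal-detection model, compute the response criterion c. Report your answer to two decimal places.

H = 144/200 = 0.7200
FA = 10/128 = 0.0781
Φ⁻¹(0.7200) = 0.5828, Φ⁻¹(0.0781) = -1.4180
c = −½·[z(H) + z(FA)] = −0.5 × (0.5828 + (-1.4180)) = 0.4176
c > 0: the examiner has a conservative response bias.

c = 0.42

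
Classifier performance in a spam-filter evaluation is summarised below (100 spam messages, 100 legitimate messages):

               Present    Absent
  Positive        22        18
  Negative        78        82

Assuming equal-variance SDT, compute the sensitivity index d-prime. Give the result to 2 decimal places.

d-prime = 0.14

H = 22/100 = 0.2200
FA = 18/100 = 0.1800
z(0.2200) = -0.772, z(0.1800) = -0.915
d' = z(H) − z(FA) = -0.772 − (-0.915) = 0.143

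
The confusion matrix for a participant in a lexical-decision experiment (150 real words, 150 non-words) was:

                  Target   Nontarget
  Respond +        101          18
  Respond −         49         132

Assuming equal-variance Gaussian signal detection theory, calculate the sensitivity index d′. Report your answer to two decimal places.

H = 101/150 = 0.6733
FA = 18/150 = 0.1200
Φ⁻¹(H) = 0.4490
Φ⁻¹(FA) = -1.1750
d' = z(H) − z(FA) = 0.4490 − (-1.1750) = 1.6240

d′ = 1.62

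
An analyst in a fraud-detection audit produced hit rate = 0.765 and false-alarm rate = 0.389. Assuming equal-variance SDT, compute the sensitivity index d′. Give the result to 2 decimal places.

d′ = 1.00

z(H) = z(0.765) = 0.7225
z(FA) = z(0.389) = -0.2819
d' = z(H) − z(FA) = 0.7225 − (-0.2819) = 1.0044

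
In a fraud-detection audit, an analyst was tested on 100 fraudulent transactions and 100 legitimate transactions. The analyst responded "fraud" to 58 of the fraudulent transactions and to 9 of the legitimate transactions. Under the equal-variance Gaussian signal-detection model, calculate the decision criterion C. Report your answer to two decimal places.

C = 0.57

H = 58/100 = 0.5800
FA = 9/100 = 0.0900
z(0.5800) = 0.2019, z(0.0900) = -1.3408
c = −½·[z(H) + z(FA)] = −0.5 × (0.2019 + (-1.3408)) = 0.56945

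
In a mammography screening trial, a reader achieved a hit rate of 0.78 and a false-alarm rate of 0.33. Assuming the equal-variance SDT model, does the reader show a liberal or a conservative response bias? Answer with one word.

liberal

z(H) = 0.772, z(FA) = -0.440
c = −½·(z(H) + z(FA)) = -0.166
c < 0 → liberal criterion (biased toward responding “yes”).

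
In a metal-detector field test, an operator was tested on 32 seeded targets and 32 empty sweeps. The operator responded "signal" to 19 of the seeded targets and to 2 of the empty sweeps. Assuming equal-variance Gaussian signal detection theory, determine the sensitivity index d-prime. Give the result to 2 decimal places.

H = 19/32 = 0.5938
FA = 2/32 = 0.0625
z(H) = 0.2373
z(FA) = -1.5341
d' = z(H) − z(FA) = 0.2373 − (-1.5341) = 1.7714

d-prime = 1.77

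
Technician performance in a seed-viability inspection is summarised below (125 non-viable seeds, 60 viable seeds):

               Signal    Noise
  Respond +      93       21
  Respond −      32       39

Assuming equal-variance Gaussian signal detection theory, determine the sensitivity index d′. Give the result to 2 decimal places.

d′ = 1.04

H = 93/125 = 0.7440
FA = 21/60 = 0.3500
Φ⁻¹(H) = Φ⁻¹(0.7440) = 0.656
Φ⁻¹(FA) = Φ⁻¹(0.3500) = -0.385
d' = z(H) − z(FA) = 0.656 − (-0.385) = 1.041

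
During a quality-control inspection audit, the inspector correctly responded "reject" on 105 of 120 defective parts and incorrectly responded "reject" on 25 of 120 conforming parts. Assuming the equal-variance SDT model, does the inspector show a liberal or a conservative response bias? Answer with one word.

z(H) = 1.150, z(FA) = -0.812
c = −½·(z(H) + z(FA)) = -0.169
c < 0 → liberal criterion (biased toward responding “yes”).

liberal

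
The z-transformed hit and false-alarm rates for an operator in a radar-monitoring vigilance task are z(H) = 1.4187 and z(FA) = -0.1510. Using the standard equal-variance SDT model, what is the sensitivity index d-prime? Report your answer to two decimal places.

d-prime = 1.57

d' = z(H) − z(FA) = 1.4187 − (-0.1510) = 1.5697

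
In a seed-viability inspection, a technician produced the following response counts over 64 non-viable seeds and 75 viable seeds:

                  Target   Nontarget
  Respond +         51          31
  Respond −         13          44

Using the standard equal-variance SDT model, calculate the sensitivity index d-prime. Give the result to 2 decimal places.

d-prime = 1.05

H = 51/64 = 0.7969
FA = 31/75 = 0.4133
z(H) = 0.831
z(FA) = -0.219
d' = z(H) − z(FA) = 0.831 − (-0.219) = 1.050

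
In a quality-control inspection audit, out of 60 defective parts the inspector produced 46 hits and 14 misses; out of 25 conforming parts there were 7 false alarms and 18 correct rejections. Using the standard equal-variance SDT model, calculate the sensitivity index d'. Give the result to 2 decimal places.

H = 46/60 = 0.7667
FA = 7/25 = 0.2800
z(0.7667) = 0.7280, z(0.2800) = -0.5828
d' = z(H) − z(FA) = 0.7280 − (-0.5828) = 1.3108

d' = 1.31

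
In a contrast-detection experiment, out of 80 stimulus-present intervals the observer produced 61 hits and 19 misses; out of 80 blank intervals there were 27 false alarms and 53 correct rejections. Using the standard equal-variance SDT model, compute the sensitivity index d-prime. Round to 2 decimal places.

H = 61/80 = 0.7625
FA = 27/80 = 0.3375
Φ⁻¹(H) = 0.7144
Φ⁻¹(FA) = -0.4193
d' = z(H) − z(FA) = 0.7144 − (-0.4193) = 1.1337

d-prime = 1.13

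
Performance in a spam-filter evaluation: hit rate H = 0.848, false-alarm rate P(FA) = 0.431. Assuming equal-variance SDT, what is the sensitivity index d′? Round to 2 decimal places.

d′ = 1.20

z(H) = 1.028
z(FA) = -0.174
d' = z(H) − z(FA) = 1.028 − (-0.174) = 1.202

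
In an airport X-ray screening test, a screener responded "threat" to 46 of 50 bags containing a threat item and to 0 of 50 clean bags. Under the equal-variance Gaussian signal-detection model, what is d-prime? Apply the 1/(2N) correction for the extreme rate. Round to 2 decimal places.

d-prime = 3.73

The false-alarm rate is 0/50 = 0, so apply the 1/(2N) correction: FA → 1/(2·50) = 0.01000.
z(H) = z(0.92000) = 1.405
z(FA) = z(0.01000) = -2.326
d' = 1.405 − (-2.326) = 3.731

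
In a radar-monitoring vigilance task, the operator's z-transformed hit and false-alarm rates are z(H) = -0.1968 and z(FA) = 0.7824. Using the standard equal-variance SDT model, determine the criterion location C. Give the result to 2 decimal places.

c = −½·[z(H) + z(FA)] = −½·(-0.1968 + 0.7824) = -0.2928
c < 0: the operator has a liberal response bias.

C = -0.29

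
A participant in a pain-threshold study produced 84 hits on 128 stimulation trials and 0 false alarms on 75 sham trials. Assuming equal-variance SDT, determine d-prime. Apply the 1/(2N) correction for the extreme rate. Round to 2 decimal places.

The false-alarm rate is 0/75 = 0, so apply the 1/(2N) correction: FA → 1/(2·75) = 0.00667.
z(H) = z(0.65625) = 0.402
z(FA) = z(0.00667) = -2.475
d' = 0.402 − (-2.475) = 2.877

d-prime = 2.88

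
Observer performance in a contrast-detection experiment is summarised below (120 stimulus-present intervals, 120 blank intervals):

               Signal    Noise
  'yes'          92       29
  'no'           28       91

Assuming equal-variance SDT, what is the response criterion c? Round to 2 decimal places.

H = 92/120 = 0.7667
FA = 29/120 = 0.2417
z(0.7667) = 0.728, z(0.2417) = -0.701
c = −½·[z(H) + z(FA)] = −0.5 × (0.728 + (-0.701)) = -0.0135

c = -0.01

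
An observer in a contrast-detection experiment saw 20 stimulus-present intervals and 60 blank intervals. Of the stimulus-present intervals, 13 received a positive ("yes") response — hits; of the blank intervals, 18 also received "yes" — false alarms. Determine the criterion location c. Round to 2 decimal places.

c = 0.07

H = 13/20 = 0.6500
FA = 18/60 = 0.3000
z(0.6500) = 0.3853, z(0.3000) = -0.5244
c = −½·[z(H) + z(FA)] = −0.5 × (0.3853 + (-0.5244)) = 0.06955
c > 0: the observer has a conservative response bias.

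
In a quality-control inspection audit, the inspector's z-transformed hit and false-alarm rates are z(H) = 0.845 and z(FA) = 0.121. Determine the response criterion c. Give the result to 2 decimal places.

c = −½·[z(H) + z(FA)] = −½·(0.845 + 0.121) = -0.483
c < 0: the inspector has a liberal response bias.

c = -0.48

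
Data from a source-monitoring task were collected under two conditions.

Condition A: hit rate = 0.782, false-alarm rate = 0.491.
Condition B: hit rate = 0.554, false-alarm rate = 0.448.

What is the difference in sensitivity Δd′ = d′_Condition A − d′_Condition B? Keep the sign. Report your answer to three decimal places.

Condition A: z(0.782) = 0.7790, z(0.491) = -0.0226, d' = 0.8016
Condition B: z(0.554) = 0.1358, z(0.448) = -0.1307, d' = 0.2665
Δd' = d'_Condition A − d'_Condition B = 0.8016 − 0.2665 = 0.5351
Condition A has the higher sensitivity.

Δd′ = 0.535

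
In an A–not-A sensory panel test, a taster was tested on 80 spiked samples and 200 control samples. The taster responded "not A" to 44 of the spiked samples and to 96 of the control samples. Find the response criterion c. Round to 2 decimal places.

H = 44/80 = 0.5500
FA = 96/200 = 0.4800
z(H) = z(0.5500) = 0.126
z(FA) = z(0.4800) = -0.050
c = −½·[z(H) + z(FA)] = −0.5 × (0.126 + (-0.050)) = -0.038
c < 0: the taster has a liberal response bias.

c = -0.04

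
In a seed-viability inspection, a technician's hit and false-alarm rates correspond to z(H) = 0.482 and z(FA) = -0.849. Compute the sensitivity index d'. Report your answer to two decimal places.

d' = z(H) − z(FA) = 0.482 − (-0.849) = 1.331

d' = 1.33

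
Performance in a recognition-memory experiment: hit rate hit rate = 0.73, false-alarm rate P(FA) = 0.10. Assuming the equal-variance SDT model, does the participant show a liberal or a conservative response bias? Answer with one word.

conservative

z(H) = 0.613, z(FA) = -1.282
c = −½·(z(H) + z(FA)) = 0.3345
c > 0 → conservative criterion (biased toward responding “no”).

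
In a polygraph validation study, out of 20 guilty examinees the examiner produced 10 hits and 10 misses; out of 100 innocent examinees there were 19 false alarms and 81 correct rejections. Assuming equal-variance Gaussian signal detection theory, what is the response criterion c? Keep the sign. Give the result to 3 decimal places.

H = 10/20 = 0.5000
FA = 19/100 = 0.1900
z(H) = 0.0000
z(FA) = -0.8779
c = −½·[z(H) + z(FA)] = −0.5 × (0.0000 + (-0.8779)) = 0.43895

c = 0.439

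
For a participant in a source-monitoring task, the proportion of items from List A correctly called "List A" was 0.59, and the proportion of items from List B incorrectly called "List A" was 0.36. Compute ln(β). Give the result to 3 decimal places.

z(H) = 0.2275
z(FA) = -0.3585
ln β = −½·[z(H)² − z(FA)²] = −0.5 × (0.0518 − 0.1285) = 0.03835

ln β = 0.038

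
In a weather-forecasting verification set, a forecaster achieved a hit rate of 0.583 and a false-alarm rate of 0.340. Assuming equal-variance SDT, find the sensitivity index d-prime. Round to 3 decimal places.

d-prime = 0.622

z(H) = 0.2096
z(FA) = -0.4125
d' = z(H) − z(FA) = 0.2096 − (-0.4125) = 0.6221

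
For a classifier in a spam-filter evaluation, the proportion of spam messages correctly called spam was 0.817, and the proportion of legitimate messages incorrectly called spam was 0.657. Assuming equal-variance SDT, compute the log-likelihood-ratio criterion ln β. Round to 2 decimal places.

Φ⁻¹(H) = 0.904
Φ⁻¹(FA) = 0.404
ln β = −½·[z(H)² − z(FA)²] = −0.5 × (0.817 − 0.163) = -0.327

ln β = -0.33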